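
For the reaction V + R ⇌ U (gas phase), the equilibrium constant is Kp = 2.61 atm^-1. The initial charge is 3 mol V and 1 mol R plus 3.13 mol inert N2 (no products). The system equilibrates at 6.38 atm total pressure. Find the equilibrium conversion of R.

Take 1 mol R as basis and let X be its fractional conversion, so ξ = X.
Mole table: n_V = 3 − X; n_R = 1 − X; n_U = X; n_I = 3.13 (inert).
n_T = Σnᵢ = 7.13 − X.
y_i = n_i/n_T, p_i = y_i·P. Kp = p_U / (p_V p_R).
Equating to 2.61 atm^-1 and solving on 0 < X < 1: X = 0.851.

X = 0.851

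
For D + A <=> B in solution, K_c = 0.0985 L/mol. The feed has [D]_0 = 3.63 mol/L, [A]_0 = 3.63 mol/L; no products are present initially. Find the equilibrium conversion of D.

Let X = conversion of D; extent ξ = 3.63·X mol/L.
Concentrations: [D] = 3.63 − 3.63X; [A] = 3.63 − 3.63X; [B] = 3.63X.
K_c = [B] / ([D] [A]).
Equating to 0.0985 L/mol: the physical root is X = 0.218.

X = 0.218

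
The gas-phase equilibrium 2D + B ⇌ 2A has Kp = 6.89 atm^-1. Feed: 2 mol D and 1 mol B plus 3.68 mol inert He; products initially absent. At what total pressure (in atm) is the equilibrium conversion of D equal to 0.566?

Let X = conversion of D (basis 2 mol D); extent of reaction ξ = X.
Mole table: n_D = 2 − 2X; n_B = 1 − X; n_A = 2X; n_I = 3.68 (inert).
Total moles n_T = 6.68 − X.
Kp = p_A^2 / (p_D^2 p_B) with p_i = (n_i/n_T)·P.
At X = 0.566: the mole-fraction product g(X) = Π y_i^ν_i = 23.96. Since Kp = g(X)·P^{-1}, P = (g/Kp)^(1/1) = (23.96/6.89)^(1/1) = 3.48 atm.

P = 3.48 atm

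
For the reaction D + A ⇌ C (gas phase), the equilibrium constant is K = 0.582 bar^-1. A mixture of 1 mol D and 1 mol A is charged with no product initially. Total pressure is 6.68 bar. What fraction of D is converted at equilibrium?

X = 0.548

Basis: 1 mol D initially; let X = conversion of D. Extent ξ = X.
At extent ξ: n_D = 1 − X; n_A = 1 − X; n_C = X.
Total moles n_T = 2 − X.
With p_i = (n_i/n_T)P, K = p_C / (p_D p_A).
Setting this equal to 0.582 bar^-1 and taking the physical root (0 < X < 1) gives X = 0.548.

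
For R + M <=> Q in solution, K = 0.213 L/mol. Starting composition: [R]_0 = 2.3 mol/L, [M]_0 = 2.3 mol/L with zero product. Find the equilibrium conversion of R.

X = 0.265

Let X = conversion of R; extent ξ = 2.3·X mol/L.
Concentrations: [R] = 2.3 − 2.3X; [M] = 2.3 − 2.3X; [Q] = 2.3X.
K = [Q] / ([R] [M]).
This equals 0.213 at X = 0.265 (the root in 0 < X < 1).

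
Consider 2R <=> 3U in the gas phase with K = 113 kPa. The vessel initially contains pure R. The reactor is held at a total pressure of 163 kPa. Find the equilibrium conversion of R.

X = 0.432

Basis: 1 mol R initially; let X = conversion of R. Extent ξ = 0.5X.
At extent ξ: n_R = 1 − X; n_U = 1.5X.
n_T = Σnᵢ = 1 + 0.5X.
With p_i = (n_i/n_T)P, K = p_U^3 / (p_R^2).
This yields a degree-3 equation in X; solving on (0,1), X = 0.432.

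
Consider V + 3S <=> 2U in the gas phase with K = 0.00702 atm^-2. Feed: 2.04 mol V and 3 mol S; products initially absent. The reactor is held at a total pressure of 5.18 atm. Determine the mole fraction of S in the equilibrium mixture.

Take 3 mol S as basis and let X be its fractional conversion, so ξ = X.
At extent ξ: n_V = 2.04 − X; n_S = 3 − 3X; n_U = 2X.
Summing: n_T = 5.04 − 2X.
Mole fractions y_i = n_i/n_T; K = p_U^2 / (p_V p_S^3) with p_i = y_i·P.
Substituting and setting equal to 0.00702 atm^-2 gives a polynomial in X; the root in (0,1) is X = 0.226.
Then n_S = 2.32, n_T = 4.59, so y_S = 0.506.

y_S = 0.506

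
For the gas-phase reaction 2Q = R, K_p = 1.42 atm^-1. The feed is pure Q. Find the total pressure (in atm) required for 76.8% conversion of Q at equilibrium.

P = 3.09 atm

Basis: 1 mol Q initially; let X = conversion of Q. Extent ξ = 0.5X.
Species balance: n_Q = 1 − X; n_R = 0.5X.
n_T = Σnᵢ = 1 − 0.5X.
K_p = p_R / (p_Q^2) with p_i = (n_i/n_T)·P.
At X = 0.768: the mole-fraction product g(X) = Π y_i^ν_i = 4.395. Since K_p = g(X)·P^{-1}, P = (g/K_p)^(1/1) = (4.395/1.42)^(1/1) = 3.09 atm.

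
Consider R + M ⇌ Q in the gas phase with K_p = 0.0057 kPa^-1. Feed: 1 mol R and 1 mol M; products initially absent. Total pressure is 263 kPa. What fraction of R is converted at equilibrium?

X = 0.367

Take 1 mol R as basis and let X be its fractional conversion, so ξ = X.
At extent ξ: n_R = 1 − X; n_M = 1 − X; n_Q = X.
n_T = Σnᵢ = 2 − X.
Mole fractions y_i = n_i/n_T; K_p = p_Q / (p_R p_M) with p_i = y_i·P.
Equating to 0.0057 kPa^-1 and solving on 0 < X < 1: X = 0.367.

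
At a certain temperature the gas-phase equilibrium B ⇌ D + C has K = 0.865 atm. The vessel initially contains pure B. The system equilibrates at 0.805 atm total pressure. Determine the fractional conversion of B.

Take 1 mol B as basis and let X be its fractional conversion, so ξ = X.
Mole table: n_B = 1 − X; n_D = X; n_C = X.
Total moles n_T = 1 + X.
Mole fractions y_i = n_i/n_T; K = p_D p_C / (p_B) with p_i = y_i·P.
Equating to 0.865 atm and solving on 0 < X < 1: X = 0.720.

X = 0.720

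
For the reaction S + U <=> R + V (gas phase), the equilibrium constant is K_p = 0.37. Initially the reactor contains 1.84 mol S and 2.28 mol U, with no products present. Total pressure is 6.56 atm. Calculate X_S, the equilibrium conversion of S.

Basis: 1.84 mol S initially; let X = conversion of S. Extent ξ = 1.84X.
Mole table: n_S = 1.84 − 1.84X; n_U = 2.28 − 1.84X; n_R = 1.84X; n_V = 1.84X.
n_T stays at 4.12 (no change in mole number).
Mole fractions y_i = n_i/n_T; K_p = p_R p_V / (p_S p_U) with p_i = y_i·P.
Substituting and setting equal to 0.37 gives a polynomial in X; the root in (0,1) is X = 0.420.

X = 0.420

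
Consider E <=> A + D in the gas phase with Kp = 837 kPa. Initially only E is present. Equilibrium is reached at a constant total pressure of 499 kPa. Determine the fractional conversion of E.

Take 1 mol E as basis and let X be its fractional conversion, so ξ = X.
Mole table: n_E = 1 − X; n_A = X; n_D = X.
Summing: n_T = 1 + X.
With p_i = (n_i/n_T)P, Kp = p_A p_D / (p_E).
Substituting and setting equal to 837 kPa gives a polynomial in X; the root in (0,1) is X = 0.792.

X = 0.792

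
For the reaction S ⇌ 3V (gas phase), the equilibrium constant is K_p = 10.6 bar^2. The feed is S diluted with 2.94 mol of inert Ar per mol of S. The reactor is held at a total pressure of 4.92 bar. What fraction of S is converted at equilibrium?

Basis: 1 mol S initially; let X = conversion of S. Extent ξ = X.
Mole table: n_S = 1 − X; n_V = 3X; n_I = 2.94 (inert).
n_T = Σnᵢ = 3.94 + 2X.
With p_i = (n_i/n_T)P, K_p = p_V^3 / (p_S).
Equating to 10.6 bar^2 and solving on 0 < X < 1: X = 0.566.

X = 0.566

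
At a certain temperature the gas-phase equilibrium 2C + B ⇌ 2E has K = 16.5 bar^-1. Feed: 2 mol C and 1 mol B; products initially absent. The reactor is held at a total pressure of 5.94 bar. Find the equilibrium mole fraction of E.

y_E = 0.682

Basis: 2 mol C initially; let X = conversion of C. Extent ξ = X.
At extent ξ: n_C = 2 − 2X; n_B = 1 − X; n_E = 2X.
Summing: n_T = 3 − X.
Mole fractions y_i = n_i/n_T; K = p_E^2 / (p_C^2 p_B) with p_i = y_i·P.
Setting this equal to 16.5 bar^-1 and taking the physical root (0 < X < 1) gives X = 0.763.
Then n_E = 1.53, n_T = 2.24, so y_E = 0.682.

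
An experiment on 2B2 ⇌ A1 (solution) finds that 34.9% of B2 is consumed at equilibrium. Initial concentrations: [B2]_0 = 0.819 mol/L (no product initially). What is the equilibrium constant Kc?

Let X = conversion of B2.
Concentrations: [B2] = 0.819 − 0.819X; [A1] = 0.409X.
At X = 0.349: [B2] = 0.533, [A1] = 0.143.
Kc = [A1] / ([B2]^2) = 0.503 L/mol.

Kc = 0.503 L/mol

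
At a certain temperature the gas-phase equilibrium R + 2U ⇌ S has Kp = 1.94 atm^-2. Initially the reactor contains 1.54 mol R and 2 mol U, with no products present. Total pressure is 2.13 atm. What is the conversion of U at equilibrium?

X = 0.674

Let X = conversion of U (basis 2 mol U); extent of reaction ξ = X.
Moles: n_R = 1.54 − X; n_U = 2 − 2X; n_S = X.
Summing: n_T = 3.54 − 2X.
Mole fractions y_i = n_i/n_T; Kp = p_S / (p_R p_U^2) with p_i = y_i·P.
Substituting and setting equal to 1.94 atm^-2 gives a polynomial in X; the root in (0,1) is X = 0.674.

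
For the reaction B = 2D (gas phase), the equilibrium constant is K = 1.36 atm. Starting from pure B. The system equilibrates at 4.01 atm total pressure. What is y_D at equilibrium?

y_D = 0.437

Take 1 mol B as basis and let X be its fractional conversion, so ξ = X.
At extent ξ: n_B = 1 − X; n_D = 2X.
Total moles n_T = 1 + X.
Mole fractions y_i = n_i/n_T; K = p_D^2 / (p_B) with p_i = y_i·P.
Setting this equal to 1.36 atm and taking the physical root (0 < X < 1) gives X = 0.280.
Then n_D = 0.559, n_T = 1.28, so y_D = 0.437.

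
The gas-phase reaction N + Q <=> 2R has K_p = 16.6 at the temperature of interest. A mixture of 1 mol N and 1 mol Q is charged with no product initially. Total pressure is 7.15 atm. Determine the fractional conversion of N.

Take 1 mol N as basis and let X be its fractional conversion, so ξ = X.
At extent ξ: n_N = 1 − X; n_Q = 1 − X; n_R = 2X.
n_T stays at 2 (no change in mole number).
With p_i = (n_i/n_T)P, K_p = p_R^2 / (p_N p_Q).
Equating to 16.6 and solving on 0 < X < 1: X = 0.671.

X = 0.671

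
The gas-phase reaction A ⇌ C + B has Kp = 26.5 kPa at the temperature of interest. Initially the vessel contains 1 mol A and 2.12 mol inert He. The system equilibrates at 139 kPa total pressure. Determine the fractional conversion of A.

X = 0.557

Basis: 1 mol A initially; let X = conversion of A. Extent ξ = X.
Species balance: n_A = 1 − X; n_C = X; n_B = X; n_I = 2.12 (inert).
n_T = Σnᵢ = 3.12 + X.
y_i = n_i/n_T, p_i = y_i·P. Kp = p_C p_B / (p_A).
This yields a degree-2 equation in X; solving on (0,1), X = 0.557.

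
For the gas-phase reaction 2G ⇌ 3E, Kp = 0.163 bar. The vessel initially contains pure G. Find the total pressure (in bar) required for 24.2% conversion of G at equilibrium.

P = 2.19 bar

Take 1 mol G as basis and let X be its fractional conversion, so ξ = 0.5X.
Moles: n_G = 1 − X; n_E = 1.5X.
Summing: n_T = 1 + 0.5X.
Kp = p_E^3 / (p_G^2) with p_i = (n_i/n_T)·P.
At X = 0.242: the mole-fraction product g(X) = Π y_i^ν_i = 0.07426. Since Kp = g(X)·P^{1}, P = (Kp/g)^(1/1) = (0.163/0.07426)^(1/1) = 2.19 bar.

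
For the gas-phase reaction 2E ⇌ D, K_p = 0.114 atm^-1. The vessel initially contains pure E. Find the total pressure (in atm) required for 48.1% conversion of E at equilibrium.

Basis: 1 mol E initially; let X = conversion of E. Extent ξ = 0.5X.
At extent ξ: n_E = 1 − X; n_D = 0.5X.
Total moles n_T = 1 − 0.5X.
K_p = p_D / (p_E^2) with p_i = (n_i/n_T)·P.
At X = 0.481: the mole-fraction product g(X) = Π y_i^ν_i = 0.6781. Since K_p = g(X)·P^{-1}, P = (g/K_p)^(1/1) = (0.6781/0.114)^(1/1) = 5.95 atm.

P = 5.95 atm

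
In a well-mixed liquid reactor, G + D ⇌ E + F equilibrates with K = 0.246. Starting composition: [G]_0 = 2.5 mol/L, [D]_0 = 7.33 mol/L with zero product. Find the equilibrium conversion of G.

X = 0.528

Let X = conversion of G; extent ξ = 2.5·X mol/L.
Concentrations: [G] = 2.5 − 2.5X; [D] = 7.33 − 2.5X; [E] = 2.5X; [F] = 2.5X.
K = [E] [F] / ([G] [D]).
Equating to 0.246: the physical root is X = 0.528.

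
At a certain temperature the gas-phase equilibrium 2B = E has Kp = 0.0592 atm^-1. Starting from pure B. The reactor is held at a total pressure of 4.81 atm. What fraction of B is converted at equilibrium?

X = 0.316

Let X = conversion of B (basis 1 mol B); extent of reaction ξ = 0.5X.
Species balance: n_B = 1 − X; n_E = 0.5X.
Summing: n_T = 1 − 0.5X.
y_i = n_i/n_T, p_i = y_i·P. Kp = p_E / (p_B^2).
This yields a degree-2 equation in X; solving on (0,1), X = 0.316.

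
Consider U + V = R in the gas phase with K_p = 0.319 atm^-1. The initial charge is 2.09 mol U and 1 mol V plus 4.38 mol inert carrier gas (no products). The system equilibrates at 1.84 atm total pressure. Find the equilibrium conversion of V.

Take 1 mol V as basis and let X be its fractional conversion, so ξ = X.
Mole table: n_U = 2.09 − X; n_V = 1 − X; n_R = X; n_I = 4.38 (inert).
n_T = Σnᵢ = 7.47 − X.
Mole fractions y_i = n_i/n_T; K_p = p_R / (p_U p_V) with p_i = y_i·P.
This yields a degree-2 equation in X; solving on (0,1), X = 0.135.

X = 0.135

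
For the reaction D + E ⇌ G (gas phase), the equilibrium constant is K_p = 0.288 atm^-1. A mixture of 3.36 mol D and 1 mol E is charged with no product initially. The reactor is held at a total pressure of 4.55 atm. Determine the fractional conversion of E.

Basis: 1 mol E initially; let X = conversion of E. Extent ξ = X.
Mole table: n_D = 3.36 − X; n_E = 1 − X; n_G = X.
Summing: n_T = 4.36 − X.
With p_i = (n_i/n_T)P, K_p = p_G / (p_D p_E).
Substituting and setting equal to 0.288 atm^-1 gives a polynomial in X; the root in (0,1) is X = 0.493.

X = 0.493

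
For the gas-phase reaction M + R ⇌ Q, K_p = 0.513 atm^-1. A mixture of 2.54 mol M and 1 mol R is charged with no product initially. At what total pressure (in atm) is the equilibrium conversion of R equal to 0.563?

P = 3.78 atm

Let X = conversion of R (basis 1 mol R); extent of reaction ξ = X.
At extent ξ: n_M = 2.54 − X; n_R = 1 − X; n_Q = X.
Total moles n_T = 3.54 − X.
K_p = p_Q / (p_M p_R) with p_i = (n_i/n_T)·P.
At X = 0.563: the mole-fraction product g(X) = Π y_i^ν_i = 1.94. Since K_p = g(X)·P^{-1}, P = (g/K_p)^(1/1) = (1.94/0.513)^(1/1) = 3.78 atm.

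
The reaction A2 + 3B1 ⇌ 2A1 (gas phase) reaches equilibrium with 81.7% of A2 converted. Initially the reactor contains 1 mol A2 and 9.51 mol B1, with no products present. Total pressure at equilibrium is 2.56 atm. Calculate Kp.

Kp = 0.499 atm^-2

Take 1 mol A2 as basis and let X be its fractional conversion, so ξ = X.
At extent ξ: n_A2 = 1 − X; n_B1 = 9.51 − 3X; n_A1 = 2X.
Total moles n_T = 10.5 − 2X.
At X = 0.817: n_A2 = 0.183, n_B1 = 7.06, n_A1 = 1.63, n_T = 8.88.
p_i = (n_i/n_T)·P. Kp = p_A1^2 / (p_A2 p_B1^3) = 0.499 atm^-2.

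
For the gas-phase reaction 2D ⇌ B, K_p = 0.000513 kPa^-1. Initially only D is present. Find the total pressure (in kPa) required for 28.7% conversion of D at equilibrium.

P = 471 kPa

Let X = conversion of D (basis 1 mol D); extent of reaction ξ = 0.5X.
Species balance: n_D = 1 − X; n_B = 0.5X.
n_T = Σnᵢ = 1 − 0.5X.
K_p = p_B / (p_D^2) with p_i = (n_i/n_T)·P.
At X = 0.287: the mole-fraction product g(X) = Π y_i^ν_i = 0.2418. Since K_p = g(X)·P^{-1}, P = (g/K_p)^(1/1) = (0.2418/0.000513)^(1/1) = 471 kPa.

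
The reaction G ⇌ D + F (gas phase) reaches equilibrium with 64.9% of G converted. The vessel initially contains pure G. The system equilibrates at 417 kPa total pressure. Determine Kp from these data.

Kp = 303 kPa

Take 1 mol G as basis and let X be its fractional conversion, so ξ = X.
At extent ξ: n_G = 1 − X; n_D = X; n_F = X.
Summing: n_T = 1 + X.
At X = 0.649: n_G = 0.351, n_D = 0.649, n_F = 0.649, n_T = 1.65.
p_i = (n_i/n_T)·P. Kp = p_D p_F / (p_G) = 303 kPa.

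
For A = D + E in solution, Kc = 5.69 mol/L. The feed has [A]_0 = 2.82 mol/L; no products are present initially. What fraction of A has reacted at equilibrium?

X = 0.733

Let X = conversion of A; extent ξ = 2.82·X mol/L.
Concentrations: [A] = 2.82 − 2.82X; [D] = 2.82X; [E] = 2.82X.
Kc = [D] [E] / ([A]).
This equals 5.69 at X = 0.733 (the root in 0 < X < 1).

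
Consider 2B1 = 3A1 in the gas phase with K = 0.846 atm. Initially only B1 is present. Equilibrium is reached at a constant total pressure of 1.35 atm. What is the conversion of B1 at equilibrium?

Take 1 mol B1 as basis and let X be its fractional conversion, so ξ = 0.5X.
Mole table: n_B1 = 1 − X; n_A1 = 1.5X.
Total moles n_T = 1 + 0.5X.
y_i = n_i/n_T, p_i = y_i·P. K = p_A1^3 / (p_B1^2).
Setting this equal to 0.846 atm and taking the physical root (0 < X < 1) gives X = 0.422.

X = 0.422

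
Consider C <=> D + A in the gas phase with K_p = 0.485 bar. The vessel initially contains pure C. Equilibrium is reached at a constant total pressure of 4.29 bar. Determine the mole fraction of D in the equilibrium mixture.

y_D = 0.242

Take 1 mol C as basis and let X be its fractional conversion, so ξ = X.
Mole table: n_C = 1 − X; n_D = X; n_A = X.
Summing: n_T = 1 + X.
Mole fractions y_i = n_i/n_T; K_p = p_D p_A / (p_C) with p_i = y_i·P.
This yields a degree-2 equation in X; solving on (0,1), X = 0.319.
Then n_D = 0.319, n_T = 1.32, so y_D = 0.242.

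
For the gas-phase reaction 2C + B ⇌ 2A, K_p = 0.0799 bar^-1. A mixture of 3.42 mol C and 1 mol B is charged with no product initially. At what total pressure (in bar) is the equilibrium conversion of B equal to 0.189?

Basis: 1 mol B initially; let X = conversion of B. Extent ξ = X.
At extent ξ: n_C = 3.42 − 2X; n_B = 1 − X; n_A = 2X.
Total moles n_T = 4.42 − X.
K_p = p_A^2 / (p_C^2 p_B) with p_i = (n_i/n_T)·P.
At X = 0.189: the mole-fraction product g(X) = Π y_i^ν_i = 0.08055. Since K_p = g(X)·P^{-1}, P = (g/K_p)^(1/1) = (0.08055/0.0799)^(1/1) = 1.01 bar.

P = 1.01 bar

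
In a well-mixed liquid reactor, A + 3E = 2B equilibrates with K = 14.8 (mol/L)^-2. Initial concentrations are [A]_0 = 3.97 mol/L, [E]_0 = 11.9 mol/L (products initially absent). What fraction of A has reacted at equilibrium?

Let X = conversion of A; extent ξ = 3.97·X mol/L.
Concentrations: [A] = 3.97 − 3.97X; [E] = 11.9 − 11.9X; [B] = 7.94X.
K = [B]^2 / ([A] [E]^3).
This equals 14.8 at X = 0.853 (the root in 0 < X < 1).

X = 0.853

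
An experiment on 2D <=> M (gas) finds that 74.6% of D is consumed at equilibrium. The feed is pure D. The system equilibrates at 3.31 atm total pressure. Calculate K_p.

K_p = 1.1 atm^-1

Let X = conversion of D (basis 1 mol D); extent of reaction ξ = 0.5X.
Species balance: n_D = 1 − X; n_M = 0.5X.
Summing: n_T = 1 − 0.5X.
At X = 0.746: n_D = 0.254, n_M = 0.373, n_T = 0.627.
p_i = (n_i/n_T)·P. K_p = p_M / (p_D^2) = 1.1 atm^-1.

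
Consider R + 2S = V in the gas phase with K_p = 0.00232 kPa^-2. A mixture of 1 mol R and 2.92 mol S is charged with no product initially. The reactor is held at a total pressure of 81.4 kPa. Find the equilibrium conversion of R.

Basis: 1 mol R initially; let X = conversion of R. Extent ξ = X.
At extent ξ: n_R = 1 − X; n_S = 2.92 − 2X; n_V = X.
n_T = Σnᵢ = 3.92 − 2X.
Mole fractions y_i = n_i/n_T; K_p = p_V / (p_R p_S^2) with p_i = y_i·P.
Substituting and setting equal to 0.00232 kPa^-2 gives a polynomial in X; the root in (0,1) is X = 0.827.

X = 0.827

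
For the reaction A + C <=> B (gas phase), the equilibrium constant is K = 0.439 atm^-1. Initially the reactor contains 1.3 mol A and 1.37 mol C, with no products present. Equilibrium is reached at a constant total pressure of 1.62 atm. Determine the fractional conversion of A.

Basis: 1.3 mol A initially; let X = conversion of A. Extent ξ = 1.3X.
Species balance: n_A = 1.3 − 1.3X; n_C = 1.37 − 1.3X; n_B = 1.3X.
Total moles n_T = 2.67 − 1.3X.
With p_i = (n_i/n_T)P, K = p_B / (p_A p_C).
Equating to 0.439 atm^-1 and solving on 0 < X < 1: X = 0.242.

X = 0.242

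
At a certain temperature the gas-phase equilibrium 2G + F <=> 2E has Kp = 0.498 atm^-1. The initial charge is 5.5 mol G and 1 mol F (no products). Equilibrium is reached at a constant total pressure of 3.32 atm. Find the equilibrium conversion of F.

X = 0.655

Basis: 1 mol F initially; let X = conversion of F. Extent ξ = X.
Mole table: n_G = 5.5 − 2X; n_F = 1 − X; n_E = 2X.
n_T = Σnᵢ = 6.5 − X.
y_i = n_i/n_T, p_i = y_i·P. Kp = p_E^2 / (p_G^2 p_F).
This yields a degree-3 equation in X; solving on (0,1), X = 0.655.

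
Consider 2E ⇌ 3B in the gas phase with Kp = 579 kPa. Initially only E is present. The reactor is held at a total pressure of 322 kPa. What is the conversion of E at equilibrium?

X = 0.530

Take 1 mol E as basis and let X be its fractional conversion, so ξ = 0.5X.
Moles: n_E = 1 − X; n_B = 1.5X.
Summing: n_T = 1 + 0.5X.
With p_i = (n_i/n_T)P, Kp = p_B^3 / (p_E^2).
Setting this equal to 579 kPa and taking the physical root (0 < X < 1) gives X = 0.530.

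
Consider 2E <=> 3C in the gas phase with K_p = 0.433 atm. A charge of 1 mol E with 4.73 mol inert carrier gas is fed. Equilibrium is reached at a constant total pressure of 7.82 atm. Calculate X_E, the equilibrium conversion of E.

X = 0.346

Basis: 1 mol E initially; let X = conversion of E. Extent ξ = 0.5X.
Species balance: n_E = 1 − X; n_C = 1.5X; n_I = 4.73 (inert).
Total moles n_T = 5.73 + 0.5X.
Mole fractions y_i = n_i/n_T; K_p = p_C^3 / (p_E^2) with p_i = y_i·P.
This yields a degree-3 equation in X; solving on (0,1), X = 0.346.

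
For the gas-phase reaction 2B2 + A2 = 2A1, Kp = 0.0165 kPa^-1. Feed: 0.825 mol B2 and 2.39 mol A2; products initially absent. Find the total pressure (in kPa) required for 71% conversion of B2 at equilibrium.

P = 506 kPa

Take 0.825 mol B2 as basis and let X be its fractional conversion, so ξ = 0.412X.
At extent ξ: n_B2 = 0.825 − 0.825X; n_A2 = 2.39 − 0.412X; n_A1 = 0.825X.
Summing: n_T = 3.21 − 0.412X.
Kp = p_A1^2 / (p_B2^2 p_A2) with p_i = (n_i/n_T)·P.
At X = 0.71: the mole-fraction product g(X) = Π y_i^ν_i = 8.352. Since Kp = g(X)·P^{-1}, P = (g/Kp)^(1/1) = (8.352/0.0165)^(1/1) = 506 kPa.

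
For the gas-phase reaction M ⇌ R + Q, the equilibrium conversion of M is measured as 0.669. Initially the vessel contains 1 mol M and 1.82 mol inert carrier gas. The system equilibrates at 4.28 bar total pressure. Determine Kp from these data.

Kp = 1.66 bar

Basis: 1 mol M initially; let X = conversion of M. Extent ξ = X.
Mole table: n_M = 1 − X; n_R = X; n_Q = X; n_I = 1.82 (inert).
Summing: n_T = 2.82 + X.
At X = 0.669: n_M = 0.331, n_R = 0.669, n_Q = 0.669, n_T = 3.49.
p_i = (n_i/n_T)·P. Kp = p_R p_Q / (p_M) = 1.66 bar.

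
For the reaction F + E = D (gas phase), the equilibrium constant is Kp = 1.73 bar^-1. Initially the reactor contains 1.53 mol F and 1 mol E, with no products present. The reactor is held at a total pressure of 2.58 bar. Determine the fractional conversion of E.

Take 1 mol E as basis and let X be its fractional conversion, so ξ = X.
Species balance: n_F = 1.53 − X; n_E = 1 − X; n_D = X.
n_T = Σnᵢ = 2.53 − X.
y_i = n_i/n_T, p_i = y_i·P. Kp = p_D / (p_F p_E).
This yields a degree-2 equation in X; solving on (0,1), X = 0.673.

X = 0.673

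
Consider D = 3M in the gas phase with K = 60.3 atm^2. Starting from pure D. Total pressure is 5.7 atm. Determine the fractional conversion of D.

X = 0.516

Basis: 1 mol D initially; let X = conversion of D. Extent ξ = X.
Species balance: n_D = 1 − X; n_M = 3X.
n_T = Σnᵢ = 1 + 2X.
Mole fractions y_i = n_i/n_T; K = p_M^3 / (p_D) with p_i = y_i·P.
Setting this equal to 60.3 atm^2 and taking the physical root (0 < X < 1) gives X = 0.516.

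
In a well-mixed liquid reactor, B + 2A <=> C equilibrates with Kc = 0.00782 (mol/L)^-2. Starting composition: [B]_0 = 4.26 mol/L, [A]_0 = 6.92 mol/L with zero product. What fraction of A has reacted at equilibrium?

Let X = conversion of A; extent ξ = 6.92X/2 mol/L.
Concentrations: [B] = 4.26 − 3.46X; [A] = 6.92 − 6.92X; [C] = 3.46X.
Kc = [C] / ([B] [A]^2).
Solving Kc = 0.00782 for X ∈ (0,1): X = 0.226.

X = 0.226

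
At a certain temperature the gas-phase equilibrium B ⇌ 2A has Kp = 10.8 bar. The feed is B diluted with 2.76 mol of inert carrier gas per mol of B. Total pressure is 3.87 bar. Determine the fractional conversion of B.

X = 0.799

Take 1 mol B as basis and let X be its fractional conversion, so ξ = X.
Moles: n_B = 1 − X; n_A = 2X; n_I = 2.76 (inert).
Summing: n_T = 3.76 + X.
With p_i = (n_i/n_T)P, Kp = p_A^2 / (p_B).
Substituting and setting equal to 10.8 bar gives a polynomial in X; the root in (0,1) is X = 0.799.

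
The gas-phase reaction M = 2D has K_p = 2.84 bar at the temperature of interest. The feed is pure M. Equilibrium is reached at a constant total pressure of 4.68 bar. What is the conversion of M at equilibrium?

Basis: 1 mol M initially; let X = conversion of M. Extent ξ = X.
Moles: n_M = 1 − X; n_D = 2X.
Summing: n_T = 1 + X.
y_i = n_i/n_T, p_i = y_i·P. K_p = p_D^2 / (p_M).
Substituting and setting equal to 2.84 bar gives a polynomial in X; the root in (0,1) is X = 0.363.

X = 0.363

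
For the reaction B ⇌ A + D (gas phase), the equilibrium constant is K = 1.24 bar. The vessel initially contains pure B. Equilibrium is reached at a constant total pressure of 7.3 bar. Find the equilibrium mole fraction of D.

y_D = 0.276

Let X = conversion of B (basis 1 mol B); extent of reaction ξ = X.
At extent ξ: n_B = 1 − X; n_A = X; n_D = X.
n_T = Σnᵢ = 1 + X.
y_i = n_i/n_T, p_i = y_i·P. K = p_A p_D / (p_B).
Setting this equal to 1.24 bar and taking the physical root (0 < X < 1) gives X = 0.381.
Then n_D = 0.381, n_T = 1.38, so y_D = 0.276.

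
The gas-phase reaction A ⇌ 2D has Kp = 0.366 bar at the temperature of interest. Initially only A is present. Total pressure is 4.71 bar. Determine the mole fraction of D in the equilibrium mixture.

Take 1 mol A as basis and let X be its fractional conversion, so ξ = X.
At extent ξ: n_A = 1 − X; n_D = 2X.
n_T = Σnᵢ = 1 + X.
With p_i = (n_i/n_T)P, Kp = p_D^2 / (p_A).
Equating to 0.366 bar and solving on 0 < X < 1: X = 0.138.
Then n_D = 0.276, n_T = 1.14, so y_D = 0.243.

y_D = 0.243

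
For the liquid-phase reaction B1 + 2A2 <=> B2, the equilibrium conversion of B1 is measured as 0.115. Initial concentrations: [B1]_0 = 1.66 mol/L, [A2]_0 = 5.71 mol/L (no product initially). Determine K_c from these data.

Let X = conversion of B1.
Concentrations: [B1] = 1.66 − 1.66X; [A2] = 5.71 − 3.32X; [B2] = 1.66X.
At X = 0.115: [B1] = 1.47, [A2] = 5.33, [B2] = 0.191.
K_c = [B2] / ([B1] [A2]^2) = 0.00458 (mol/L)^-2.

K_c = 0.00458 (mol/L)^-2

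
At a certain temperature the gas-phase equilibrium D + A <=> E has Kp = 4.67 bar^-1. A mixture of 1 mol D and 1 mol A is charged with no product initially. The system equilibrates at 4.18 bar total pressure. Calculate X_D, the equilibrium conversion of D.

X = 0.779

Take 1 mol D as basis and let X be its fractional conversion, so ξ = X.
At extent ξ: n_D = 1 − X; n_A = 1 − X; n_E = X.
Total moles n_T = 2 − X.
Mole fractions y_i = n_i/n_T; Kp = p_E / (p_D p_A) with p_i = y_i·P.
Substituting and setting equal to 4.67 bar^-1 gives a polynomial in X; the root in (0,1) is X = 0.779.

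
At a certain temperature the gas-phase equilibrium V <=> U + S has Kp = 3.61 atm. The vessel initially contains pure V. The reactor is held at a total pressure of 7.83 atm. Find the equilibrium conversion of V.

X = 0.562

Let X = conversion of V (basis 1 mol V); extent of reaction ξ = X.
Species balance: n_V = 1 − X; n_U = X; n_S = X.
n_T = Σnᵢ = 1 + X.
With p_i = (n_i/n_T)P, Kp = p_U p_S / (p_V).
Setting this equal to 3.61 atm and taking the physical root (0 < X < 1) gives X = 0.562.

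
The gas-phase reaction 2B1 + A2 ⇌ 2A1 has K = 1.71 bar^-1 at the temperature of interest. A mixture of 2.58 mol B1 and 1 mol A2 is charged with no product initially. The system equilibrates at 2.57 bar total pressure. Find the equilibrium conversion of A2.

X = 0.570

Let X = conversion of A2 (basis 1 mol A2); extent of reaction ξ = X.
Moles: n_B1 = 2.58 − 2X; n_A2 = 1 − X; n_A1 = 2X.
Total moles n_T = 3.58 − X.
Mole fractions y_i = n_i/n_T; K = p_A1^2 / (p_B1^2 p_A2) with p_i = y_i·P.
Setting this equal to 1.71 bar^-1 and taking the physical root (0 < X < 1) gives X = 0.570.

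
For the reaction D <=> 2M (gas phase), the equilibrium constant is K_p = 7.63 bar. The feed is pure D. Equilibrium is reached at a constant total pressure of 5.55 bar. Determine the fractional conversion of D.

Let X = conversion of D (basis 1 mol D); extent of reaction ξ = X.
Moles: n_D = 1 − X; n_M = 2X.
n_T = Σnᵢ = 1 + X.
With p_i = (n_i/n_T)P, K_p = p_M^2 / (p_D).
Setting this equal to 7.63 bar and taking the physical root (0 < X < 1) gives X = 0.506.

X = 0.506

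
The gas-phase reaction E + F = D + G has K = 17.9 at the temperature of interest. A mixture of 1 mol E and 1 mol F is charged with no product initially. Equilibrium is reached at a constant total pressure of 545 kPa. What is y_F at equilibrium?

y_F = 0.096

Let X = conversion of E (basis 1 mol E); extent of reaction ξ = X.
Species balance: n_E = 1 − X; n_F = 1 − X; n_D = X; n_G = X.
n_T stays at 2 (no change in mole number).
y_i = n_i/n_T, p_i = y_i·P. K = p_D p_G / (p_E p_F).
Substituting and setting equal to 17.9 gives a polynomial in X; the root in (0,1) is X = 0.809.
Then n_F = 0.191, n_T = 2, so y_F = 0.096.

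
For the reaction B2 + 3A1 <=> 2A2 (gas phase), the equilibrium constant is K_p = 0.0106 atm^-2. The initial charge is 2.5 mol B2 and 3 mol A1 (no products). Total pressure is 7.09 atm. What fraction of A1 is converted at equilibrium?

X = 0.322

Take 3 mol A1 as basis and let X be its fractional conversion, so ξ = X.
At extent ξ: n_B2 = 2.5 − X; n_A1 = 3 − 3X; n_A2 = 2X.
Total moles n_T = 5.5 − 2X.
y_i = n_i/n_T, p_i = y_i·P. K_p = p_A2^2 / (p_B2 p_A1^3).
Substituting and setting equal to 0.0106 atm^-2 gives a polynomial in X; the root in (0,1) is X = 0.322.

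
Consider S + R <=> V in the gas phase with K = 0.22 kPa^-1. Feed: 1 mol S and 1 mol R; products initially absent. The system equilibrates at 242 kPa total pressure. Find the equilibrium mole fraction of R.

Take 1 mol S as basis and let X be its fractional conversion, so ξ = X.
Species balance: n_S = 1 − X; n_R = 1 − X; n_V = X.
Total moles n_T = 2 − X.
y_i = n_i/n_T, p_i = y_i·P. K = p_V / (p_S p_R).
Substituting and setting equal to 0.22 kPa^-1 gives a polynomial in X; the root in (0,1) is X = 0.864.
Then n_R = 0.136, n_T = 1.14, so y_R = 0.120.

y_R = 0.120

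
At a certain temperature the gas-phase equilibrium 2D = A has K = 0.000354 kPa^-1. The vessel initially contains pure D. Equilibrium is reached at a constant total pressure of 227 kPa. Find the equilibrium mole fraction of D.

Take 1 mol D as basis and let X be its fractional conversion, so ξ = 0.5X.
Species balance: n_D = 1 − X; n_A = 0.5X.
Total moles n_T = 1 − 0.5X.
With p_i = (n_i/n_T)P, K = p_A / (p_D^2).
Substituting and setting equal to 0.000354 kPa^-1 gives a polynomial in X; the root in (0,1) is X = 0.130.
Then n_D = 0.87, n_T = 0.935, so y_D = 0.930.

y_D = 0.930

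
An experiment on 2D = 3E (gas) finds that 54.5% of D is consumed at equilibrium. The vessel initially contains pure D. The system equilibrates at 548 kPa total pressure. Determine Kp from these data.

Kp = 1.14e+03 kPa

Take 1 mol D as basis and let X be its fractional conversion, so ξ = 0.5X.
At extent ξ: n_D = 1 − X; n_E = 1.5X.
Total moles n_T = 1 + 0.5X.
At X = 0.545: n_D = 0.455, n_E = 0.818, n_T = 1.27.
p_i = (n_i/n_T)·P. Kp = p_E^3 / (p_D^2) = 1.14e+03 kPa.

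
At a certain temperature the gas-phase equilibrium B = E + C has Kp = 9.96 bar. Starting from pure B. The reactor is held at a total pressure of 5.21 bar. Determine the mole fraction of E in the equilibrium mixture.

Take 1 mol B as basis and let X be its fractional conversion, so ξ = X.
At extent ξ: n_B = 1 − X; n_E = X; n_C = X.
Total moles n_T = 1 + X.
Mole fractions y_i = n_i/n_T; Kp = p_E p_C / (p_B) with p_i = y_i·P.
Setting this equal to 9.96 bar and taking the physical root (0 < X < 1) gives X = 0.810.
Then n_E = 0.81, n_T = 1.81, so y_E = 0.448.

y_E = 0.448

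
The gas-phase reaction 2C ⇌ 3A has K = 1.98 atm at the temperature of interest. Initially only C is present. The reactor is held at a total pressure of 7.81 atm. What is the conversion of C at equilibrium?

X = 0.338

Take 1 mol C as basis and let X be its fractional conversion, so ξ = 0.5X.
Mole table: n_C = 1 − X; n_A = 1.5X.
Total moles n_T = 1 + 0.5X.
Mole fractions y_i = n_i/n_T; K = p_A^3 / (p_C^2) with p_i = y_i·P.
Equating to 1.98 atm and solving on 0 < X < 1: X = 0.338.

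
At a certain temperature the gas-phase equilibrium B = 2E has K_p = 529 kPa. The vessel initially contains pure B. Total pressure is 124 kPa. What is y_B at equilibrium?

Basis: 1 mol B initially; let X = conversion of B. Extent ξ = X.
Moles: n_B = 1 − X; n_E = 2X.
n_T = Σnᵢ = 1 + X.
y_i = n_i/n_T, p_i = y_i·P. K_p = p_E^2 / (p_B).
Setting this equal to 529 kPa and taking the physical root (0 < X < 1) gives X = 0.718.
Then n_B = 0.282, n_T = 1.72, so y_B = 0.164.

y_B = 0.164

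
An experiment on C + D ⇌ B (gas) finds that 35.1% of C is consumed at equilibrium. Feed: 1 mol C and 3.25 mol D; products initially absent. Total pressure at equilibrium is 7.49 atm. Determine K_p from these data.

K_p = 0.0971 atm^-1

Take 1 mol C as basis and let X be its fractional conversion, so ξ = X.
At extent ξ: n_C = 1 − X; n_D = 3.25 − X; n_B = X.
Total moles n_T = 4.25 − X.
At X = 0.351: n_C = 0.649, n_D = 2.9, n_B = 0.351, n_T = 3.9.
p_i = (n_i/n_T)·P. K_p = p_B / (p_C p_D) = 0.0971 atm^-1.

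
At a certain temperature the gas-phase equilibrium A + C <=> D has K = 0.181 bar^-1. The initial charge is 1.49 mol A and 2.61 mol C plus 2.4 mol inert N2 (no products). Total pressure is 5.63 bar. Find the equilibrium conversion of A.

Basis: 1.49 mol A initially; let X = conversion of A. Extent ξ = 1.49X.
Moles: n_A = 1.49 − 1.49X; n_C = 2.61 − 1.49X; n_D = 1.49X; n_I = 2.4 (inert).
Summing: n_T = 6.5 − 1.49X.
y_i = n_i/n_T, p_i = y_i·P. K = p_D / (p_A p_C).
Substituting and setting equal to 0.181 bar^-1 gives a polynomial in X; the root in (0,1) is X = 0.270.

X = 0.270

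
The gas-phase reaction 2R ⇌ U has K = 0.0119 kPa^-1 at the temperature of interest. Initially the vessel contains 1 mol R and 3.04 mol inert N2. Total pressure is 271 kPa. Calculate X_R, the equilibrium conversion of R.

X = 0.472

Basis: 1 mol R initially; let X = conversion of R. Extent ξ = 0.5X.
At extent ξ: n_R = 1 − X; n_U = 0.5X; n_I = 3.04 (inert).
Total moles n_T = 4.04 − 0.5X.
With p_i = (n_i/n_T)P, K = p_U / (p_R^2).
Setting this equal to 0.0119 kPa^-1 and taking the physical root (0 < X < 1) gives X = 0.472.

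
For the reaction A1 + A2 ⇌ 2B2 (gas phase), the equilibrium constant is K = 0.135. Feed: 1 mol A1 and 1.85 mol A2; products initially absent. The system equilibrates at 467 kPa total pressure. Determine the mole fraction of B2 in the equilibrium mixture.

Basis: 1 mol A1 initially; let X = conversion of A1. Extent ξ = X.
At extent ξ: n_A1 = 1 − X; n_A2 = 1.85 − X; n_B2 = 2X.
n_T stays at 2.85 (no change in mole number).
Mole fractions y_i = n_i/n_T; K = p_B2^2 / (p_A1 p_A2) with p_i = y_i·P.
Setting this equal to 0.135 and taking the physical root (0 < X < 1) gives X = 0.209.
Then n_B2 = 0.419, n_T = 2.85, so y_B2 = 0.147.

y_B2 = 0.147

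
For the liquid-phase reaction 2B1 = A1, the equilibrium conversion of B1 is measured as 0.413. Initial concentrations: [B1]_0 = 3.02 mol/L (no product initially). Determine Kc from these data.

Let X = conversion of B1.
Concentrations: [B1] = 3.02 − 3.02X; [A1] = 1.51X.
At X = 0.413: [B1] = 1.77, [A1] = 0.624.
Kc = [A1] / ([B1]^2) = 0.198 L/mol.

Kc = 0.198 L/mol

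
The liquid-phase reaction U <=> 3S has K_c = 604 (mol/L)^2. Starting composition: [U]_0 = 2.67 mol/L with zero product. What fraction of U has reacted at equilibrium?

X = 0.823

Let X = conversion of U; extent ξ = 2.67·X mol/L.
Concentrations: [U] = 2.67 − 2.67X; [S] = 8.01X.
K_c = [S]^3 / ([U]).
Solving K_c = 604 for X ∈ (0,1): X = 0.823.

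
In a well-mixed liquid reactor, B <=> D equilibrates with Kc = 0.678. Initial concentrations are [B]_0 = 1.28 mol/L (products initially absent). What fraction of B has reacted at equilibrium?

X = 0.404

Let X = conversion of B; extent ξ = 1.28·X mol/L.
Concentrations: [B] = 1.28 − 1.28X; [D] = 1.28X.
Kc = [D] / ([B]).
Equating to 0.678: the physical root is X = 0.404.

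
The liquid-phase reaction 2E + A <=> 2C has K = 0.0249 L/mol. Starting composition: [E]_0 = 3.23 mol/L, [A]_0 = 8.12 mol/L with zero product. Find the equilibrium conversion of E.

X = 0.304

Let X = conversion of E; extent ξ = 3.23X/2 mol/L.
Concentrations: [E] = 3.23 − 3.23X; [A] = 8.12 − 1.61X; [C] = 3.23X.
K = [C]^2 / ([E]^2 [A]).
Solving K = 0.0249 for X ∈ (0,1): X = 0.304.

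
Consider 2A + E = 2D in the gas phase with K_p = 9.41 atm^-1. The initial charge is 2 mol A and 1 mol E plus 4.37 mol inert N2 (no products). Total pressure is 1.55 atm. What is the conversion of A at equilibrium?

Basis: 2 mol A initially; let X = conversion of A. Extent ξ = X.
Moles: n_A = 2 − 2X; n_E = 1 − X; n_D = 2X; n_I = 4.37 (inert).
Summing: n_T = 7.37 − X.
With p_i = (n_i/n_T)P, K_p = p_D^2 / (p_A^2 p_E).
This yields a degree-3 equation in X; solving on (0,1), X = 0.506.

X = 0.506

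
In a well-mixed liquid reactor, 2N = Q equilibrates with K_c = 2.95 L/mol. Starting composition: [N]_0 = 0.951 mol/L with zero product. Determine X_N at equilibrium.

Let X = conversion of N; extent ξ = 0.951X/2 mol/L.
Concentrations: [N] = 0.951 − 0.951X; [Q] = 0.475X.
K_c = [Q] / ([N]^2).
Equating to 2.95 L/mol: the physical root is X = 0.658.

X = 0.658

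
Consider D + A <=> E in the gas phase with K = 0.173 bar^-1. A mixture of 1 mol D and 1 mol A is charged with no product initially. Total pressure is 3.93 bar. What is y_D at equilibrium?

Take 1 mol D as basis and let X be its fractional conversion, so ξ = X.
Species balance: n_D = 1 − X; n_A = 1 − X; n_E = X.
Total moles n_T = 2 − X.
y_i = n_i/n_T, p_i = y_i·P. K = p_E / (p_D p_A).
Setting this equal to 0.173 bar^-1 and taking the physical root (0 < X < 1) gives X = 0.228.
Then n_D = 0.772, n_T = 1.77, so y_D = 0.436.

y_D = 0.436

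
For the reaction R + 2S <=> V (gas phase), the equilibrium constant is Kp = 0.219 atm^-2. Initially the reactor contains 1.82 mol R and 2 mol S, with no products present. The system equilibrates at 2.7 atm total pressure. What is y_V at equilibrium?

Let X = conversion of S (basis 2 mol S); extent of reaction ξ = X.
At extent ξ: n_R = 1.82 − X; n_S = 2 − 2X; n_V = X.
Total moles n_T = 3.82 − 2X.
With p_i = (n_i/n_T)P, Kp = p_V / (p_R p_S^2).
Equating to 0.219 atm^-2 and solving on 0 < X < 1: X = 0.379.
Then n_V = 0.379, n_T = 3.06, so y_V = 0.124.

y_V = 0.124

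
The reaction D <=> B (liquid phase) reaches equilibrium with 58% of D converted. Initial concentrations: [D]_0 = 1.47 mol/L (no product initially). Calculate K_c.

K_c = 1.38

Let X = conversion of D.
Concentrations: [D] = 1.47 − 1.47X; [B] = 1.47X.
At X = 0.58: [D] = 0.617, [B] = 0.853.
K_c = [B] / ([D]) = 1.38.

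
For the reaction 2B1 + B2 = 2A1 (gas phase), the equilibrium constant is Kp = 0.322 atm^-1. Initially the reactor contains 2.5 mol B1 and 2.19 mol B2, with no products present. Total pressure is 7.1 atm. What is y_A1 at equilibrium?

Let X = conversion of B1 (basis 2.5 mol B1); extent of reaction ξ = 1.25X.
Species balance: n_B1 = 2.5 − 2.5X; n_B2 = 2.19 − 1.25X; n_A1 = 2.5X.
Total moles n_T = 4.69 − 1.25X.
y_i = n_i/n_T, p_i = y_i·P. Kp = p_A1^2 / (p_B1^2 p_B2).
This yields a degree-3 equation in X; solving on (0,1), X = 0.485.
Then n_A1 = 1.21, n_T = 4.08, so y_A1 = 0.297.

y_A1 = 0.297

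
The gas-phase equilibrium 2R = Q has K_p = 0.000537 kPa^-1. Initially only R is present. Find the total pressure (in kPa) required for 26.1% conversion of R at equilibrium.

Take 1 mol R as basis and let X be its fractional conversion, so ξ = 0.5X.
Mole table: n_R = 1 − X; n_Q = 0.5X.
n_T = Σnᵢ = 1 − 0.5X.
K_p = p_Q / (p_R^2) with p_i = (n_i/n_T)·P.
At X = 0.261: the mole-fraction product g(X) = Π y_i^ν_i = 0.2078. Since K_p = g(X)·P^{-1}, P = (g/K_p)^(1/1) = (0.2078/0.000537)^(1/1) = 387 kPa.

P = 387 kPa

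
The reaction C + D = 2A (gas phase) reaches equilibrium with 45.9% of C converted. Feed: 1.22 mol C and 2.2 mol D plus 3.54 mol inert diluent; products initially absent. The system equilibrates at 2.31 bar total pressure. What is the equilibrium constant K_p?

Basis: 1.22 mol C initially; let X = conversion of C. Extent ξ = 1.22X.
At extent ξ: n_C = 1.22 − 1.22X; n_D = 2.2 − 1.22X; n_A = 2.44X; n_I = 3.54 (inert).
Total moles n_T = 6.96 (Δν = 0, constant).
At X = 0.459: n_C = 0.66, n_D = 1.64, n_A = 1.12, n_T = 6.96.
p_i = (n_i/n_T)·P. K_p = p_A^2 / (p_C p_D) = 1.16.

K_p = 1.16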